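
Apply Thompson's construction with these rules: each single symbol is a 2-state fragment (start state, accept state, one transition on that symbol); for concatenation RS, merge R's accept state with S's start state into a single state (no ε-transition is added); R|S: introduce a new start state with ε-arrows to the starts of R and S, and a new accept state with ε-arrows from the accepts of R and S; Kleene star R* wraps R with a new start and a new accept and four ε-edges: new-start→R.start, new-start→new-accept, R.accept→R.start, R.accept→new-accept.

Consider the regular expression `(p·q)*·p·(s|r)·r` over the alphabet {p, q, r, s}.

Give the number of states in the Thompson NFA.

12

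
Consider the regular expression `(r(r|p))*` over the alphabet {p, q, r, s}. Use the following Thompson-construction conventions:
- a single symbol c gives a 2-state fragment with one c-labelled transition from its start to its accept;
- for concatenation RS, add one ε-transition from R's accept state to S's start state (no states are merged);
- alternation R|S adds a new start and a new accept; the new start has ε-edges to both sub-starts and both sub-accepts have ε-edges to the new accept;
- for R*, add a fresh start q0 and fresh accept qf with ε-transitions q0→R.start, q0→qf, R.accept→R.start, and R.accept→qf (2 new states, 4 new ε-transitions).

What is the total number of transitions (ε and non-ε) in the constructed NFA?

12

Bottom-up over the parse tree:
Each of the 3 symbol leaves contributes 1 transition (1 symbol, 0 ε).
  r|p — 6 transitions (2 symbol, 4 ε)
  r(r|p) — 8 transitions (3 symbol, 5 ε)
  (r(r|p))* — 12 transitions (3 symbol, 9 ε)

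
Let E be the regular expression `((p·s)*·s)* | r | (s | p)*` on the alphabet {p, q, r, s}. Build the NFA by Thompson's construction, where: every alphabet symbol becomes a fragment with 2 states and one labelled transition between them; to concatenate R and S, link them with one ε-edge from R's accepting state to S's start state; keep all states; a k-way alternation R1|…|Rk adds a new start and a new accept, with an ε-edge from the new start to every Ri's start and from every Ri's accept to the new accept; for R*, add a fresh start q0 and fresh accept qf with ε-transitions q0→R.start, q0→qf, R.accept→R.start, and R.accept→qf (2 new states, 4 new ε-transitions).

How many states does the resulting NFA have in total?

Bottom-up over the parse tree:
Each of the 6 symbol leaves contributes a 2-state fragment.
  p·s — 4 states
  (p·s)* — 6 states
  (p·s)*·s — 8 states
  ((p·s)*·s)* — 10 states
  s | p — 6 states
  (s | p)* — 8 states
  ((p·s)*·s)* | r | (s | p)* — 22 states

22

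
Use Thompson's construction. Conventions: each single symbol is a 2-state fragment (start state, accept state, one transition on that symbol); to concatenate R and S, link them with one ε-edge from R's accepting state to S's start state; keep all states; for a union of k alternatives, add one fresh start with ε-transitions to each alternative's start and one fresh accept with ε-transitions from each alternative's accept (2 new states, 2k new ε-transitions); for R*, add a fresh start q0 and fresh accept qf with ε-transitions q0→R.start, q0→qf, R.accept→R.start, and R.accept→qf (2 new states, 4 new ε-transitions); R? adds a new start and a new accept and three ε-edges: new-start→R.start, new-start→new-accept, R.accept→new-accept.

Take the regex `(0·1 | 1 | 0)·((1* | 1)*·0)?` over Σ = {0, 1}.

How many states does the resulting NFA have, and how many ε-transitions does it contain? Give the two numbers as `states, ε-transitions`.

24, 24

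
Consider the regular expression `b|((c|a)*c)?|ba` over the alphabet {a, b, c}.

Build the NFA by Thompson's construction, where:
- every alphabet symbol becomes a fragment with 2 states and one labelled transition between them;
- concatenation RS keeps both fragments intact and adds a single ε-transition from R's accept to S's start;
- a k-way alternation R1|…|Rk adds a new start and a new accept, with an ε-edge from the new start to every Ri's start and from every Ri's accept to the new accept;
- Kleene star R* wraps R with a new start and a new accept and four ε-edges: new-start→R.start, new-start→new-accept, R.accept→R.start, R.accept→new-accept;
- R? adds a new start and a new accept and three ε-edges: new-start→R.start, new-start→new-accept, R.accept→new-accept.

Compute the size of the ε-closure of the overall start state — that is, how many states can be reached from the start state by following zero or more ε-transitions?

Work bottom-up. For each fragment F, track |ε-closure(F.start)| and whether F's accept lies in that closure (i.e. whether F accepts ε). A single-symbol fragment has closure size 1 and does not accept ε.
  c|a — new start ε-reaches every alternative's start; none of them accept ε, so the new accept is not reached: |closure| = 1 + 1 + 1 = 3
  (c|a)* — |closure| = 1 (new start) + 3 (body) + 1 (new accept) = 5
  (c|a)*c — |closure| = 5 + 1 = 6 (closure spills across the concat boundary because the left factor accepts ε)
  ((c|a)*c)? — new start has ε-edges to the inner start and to the new accept, so |closure| = 2 + 6 = 8
  ba — same as the first factor's closure: |closure| = 1
  b|((c|a)*c)?|ba — new start ε-reaches every alternative's start; at least one alternative accepts ε, so the union's new accept is reached too: |closure| = 1 + 1 + 8 + 1 + 1 = 12

12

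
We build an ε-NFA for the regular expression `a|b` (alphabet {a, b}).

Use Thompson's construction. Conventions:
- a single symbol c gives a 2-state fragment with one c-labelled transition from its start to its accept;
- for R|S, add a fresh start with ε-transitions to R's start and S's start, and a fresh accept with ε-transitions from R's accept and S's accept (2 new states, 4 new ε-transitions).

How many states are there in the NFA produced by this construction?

6

Per subexpression:
Each of the 2 symbol leaves contributes a 2-state fragment.
  a|b = 6 states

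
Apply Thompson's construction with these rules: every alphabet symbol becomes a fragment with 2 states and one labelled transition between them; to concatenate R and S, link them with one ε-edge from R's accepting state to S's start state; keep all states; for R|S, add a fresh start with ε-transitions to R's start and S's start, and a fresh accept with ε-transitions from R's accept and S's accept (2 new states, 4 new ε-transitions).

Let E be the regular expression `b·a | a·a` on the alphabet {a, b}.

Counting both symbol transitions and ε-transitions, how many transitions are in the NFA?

10

Bottom-up over the parse tree:
Each of the 4 symbol leaves contributes 1 transition (1 symbol, 0 ε).
  b·a : 3 transitions (2 symbol, 1 ε)
  a·a : 3 transitions (2 symbol, 1 ε)
  b·a | a·a : 10 transitions (4 symbol, 6 ε)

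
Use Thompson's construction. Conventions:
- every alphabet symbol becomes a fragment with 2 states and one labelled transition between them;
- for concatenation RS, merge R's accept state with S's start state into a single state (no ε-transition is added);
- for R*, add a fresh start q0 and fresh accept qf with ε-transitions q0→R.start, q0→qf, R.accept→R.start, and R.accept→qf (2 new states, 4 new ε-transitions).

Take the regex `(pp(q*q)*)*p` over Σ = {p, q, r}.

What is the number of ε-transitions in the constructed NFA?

Building bottom-up:
Each of the 5 symbol leaves contributes 0 ε-transitions.
  q* → 4 ε-transitions
  q*q → 4 ε-transitions
  (q*q)* → 8 ε-transitions
  pp(q*q)* → 8 ε-transitions
  (pp(q*q)*)* → 12 ε-transitions
  (pp(q*q)*)*p → 12 ε-transitions

12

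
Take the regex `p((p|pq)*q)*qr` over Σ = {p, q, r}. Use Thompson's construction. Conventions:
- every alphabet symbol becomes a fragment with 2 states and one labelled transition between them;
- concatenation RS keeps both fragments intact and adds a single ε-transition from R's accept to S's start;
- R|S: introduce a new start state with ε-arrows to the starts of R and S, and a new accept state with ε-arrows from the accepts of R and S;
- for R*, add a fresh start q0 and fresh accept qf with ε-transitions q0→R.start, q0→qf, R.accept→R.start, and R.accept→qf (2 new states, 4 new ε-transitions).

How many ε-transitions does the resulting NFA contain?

Per subexpression:
Each of the 7 symbol leaves contributes 0 ε-transitions.
  pq — 1 ε-transition
  p|pq — 5 ε-transitions
  (p|pq)* — 9 ε-transitions
  (p|pq)*q — 10 ε-transitions
  ((p|pq)*q)* — 14 ε-transitions
  p((p|pq)*q)*qr — 17 ε-transitions

17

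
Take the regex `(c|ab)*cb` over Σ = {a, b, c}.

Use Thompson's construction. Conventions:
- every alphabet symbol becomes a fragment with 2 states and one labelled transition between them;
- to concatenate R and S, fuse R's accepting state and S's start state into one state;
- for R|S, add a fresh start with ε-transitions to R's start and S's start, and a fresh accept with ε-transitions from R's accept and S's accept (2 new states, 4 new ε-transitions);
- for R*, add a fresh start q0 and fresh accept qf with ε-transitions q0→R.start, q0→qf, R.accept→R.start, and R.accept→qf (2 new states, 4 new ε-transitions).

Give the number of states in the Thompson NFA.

11

Building bottom-up:
Each of the 5 symbol leaves contributes a 2-state fragment.
  ab = 3 states
  c|ab = 7 states
  (c|ab)* = 9 states
  (c|ab)*cb = 11 states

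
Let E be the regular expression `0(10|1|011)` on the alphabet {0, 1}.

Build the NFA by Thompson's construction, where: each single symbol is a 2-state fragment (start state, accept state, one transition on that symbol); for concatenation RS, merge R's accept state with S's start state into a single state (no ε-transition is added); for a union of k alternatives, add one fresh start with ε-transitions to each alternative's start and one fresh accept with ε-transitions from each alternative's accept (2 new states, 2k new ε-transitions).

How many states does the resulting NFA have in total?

12

Building bottom-up:
Each of the 7 symbol leaves contributes a 2-state fragment.
  10 = 3 states
  011 = 4 states
  10|1|011 = 11 states
  0(10|1|011) = 12 states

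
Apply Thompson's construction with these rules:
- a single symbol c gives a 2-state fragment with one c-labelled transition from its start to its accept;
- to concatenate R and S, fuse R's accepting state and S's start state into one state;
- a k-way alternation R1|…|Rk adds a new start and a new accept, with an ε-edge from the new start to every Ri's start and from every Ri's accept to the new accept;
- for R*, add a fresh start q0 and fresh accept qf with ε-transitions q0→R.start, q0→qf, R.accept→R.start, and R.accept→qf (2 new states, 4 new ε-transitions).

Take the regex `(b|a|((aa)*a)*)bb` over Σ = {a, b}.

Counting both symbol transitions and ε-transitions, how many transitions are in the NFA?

Building bottom-up:
Each of the 7 symbol leaves contributes 1 transition (1 symbol, 0 ε).
  aa — 2 transitions (2 symbol, 0 ε)
  (aa)* — 6 transitions (2 symbol, 4 ε)
  (aa)*a — 7 transitions (3 symbol, 4 ε)
  ((aa)*a)* — 11 transitions (3 symbol, 8 ε)
  b|a|((aa)*a)* — 19 transitions (5 symbol, 14 ε)
  (b|a|((aa)*a)*)bb — 21 transitions (7 symbol, 14 ε)

21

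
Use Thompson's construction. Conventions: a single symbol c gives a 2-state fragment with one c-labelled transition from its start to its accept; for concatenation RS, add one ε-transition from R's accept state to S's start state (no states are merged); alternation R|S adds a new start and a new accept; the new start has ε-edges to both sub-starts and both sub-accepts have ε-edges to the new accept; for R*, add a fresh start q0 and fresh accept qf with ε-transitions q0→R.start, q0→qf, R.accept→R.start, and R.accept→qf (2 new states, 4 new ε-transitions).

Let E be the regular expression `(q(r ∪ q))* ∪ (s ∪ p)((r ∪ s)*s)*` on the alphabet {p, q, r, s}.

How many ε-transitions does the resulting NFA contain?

31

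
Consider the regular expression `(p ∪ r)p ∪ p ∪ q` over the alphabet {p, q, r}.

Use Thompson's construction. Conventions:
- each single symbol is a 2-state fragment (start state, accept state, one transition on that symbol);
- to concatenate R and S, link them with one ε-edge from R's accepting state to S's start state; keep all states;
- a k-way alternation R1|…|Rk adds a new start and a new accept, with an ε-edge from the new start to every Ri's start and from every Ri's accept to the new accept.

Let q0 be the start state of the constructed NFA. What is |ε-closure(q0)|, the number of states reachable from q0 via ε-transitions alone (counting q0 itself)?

Let C(F) = |ε-closure(F.start)| within fragment F, and note whether F accepts ε. Symbol fragments have C = 1 and do not accept ε. Then:
  p ∪ r — new start ε-reaches every alternative's start; none of them accept ε, so the new accept is not reached: |ε-closure| = 1 + 1 + 1 = 3
  (p ∪ r)p — |ε-closure| equals the left operand's closure size = 3 (its accept is not ε-reachable, so the closure stops there)
  (p ∪ r)p ∪ p ∪ q — |ε-closure| = 1 + 3 + 1 + 1 = 6 (the new accept is not ε-reachable since no branch accepts ε)

6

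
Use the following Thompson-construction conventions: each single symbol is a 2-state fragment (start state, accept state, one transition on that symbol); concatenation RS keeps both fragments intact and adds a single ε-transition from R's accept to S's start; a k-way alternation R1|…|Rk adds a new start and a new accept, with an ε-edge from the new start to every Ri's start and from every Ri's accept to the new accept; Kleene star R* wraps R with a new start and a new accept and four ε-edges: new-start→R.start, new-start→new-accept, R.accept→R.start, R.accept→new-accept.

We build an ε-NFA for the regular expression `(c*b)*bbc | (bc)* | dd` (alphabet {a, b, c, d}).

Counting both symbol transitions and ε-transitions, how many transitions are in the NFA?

33

Per subexpression:
Each of the 9 symbol leaves contributes 1 transition (1 symbol, 0 ε).
  c* — 5 transitions (1 symbol, 4 ε)
  c*b — 7 transitions (2 symbol, 5 ε)
  (c*b)* — 11 transitions (2 symbol, 9 ε)
  (c*b)*bbc — 17 transitions (5 symbol, 12 ε)
  bc — 3 transitions (2 symbol, 1 ε)
  (bc)* — 7 transitions (2 symbol, 5 ε)
  dd — 3 transitions (2 symbol, 1 ε)
  (c*b)*bbc | (bc)* | dd — 33 transitions (9 symbol, 24 ε)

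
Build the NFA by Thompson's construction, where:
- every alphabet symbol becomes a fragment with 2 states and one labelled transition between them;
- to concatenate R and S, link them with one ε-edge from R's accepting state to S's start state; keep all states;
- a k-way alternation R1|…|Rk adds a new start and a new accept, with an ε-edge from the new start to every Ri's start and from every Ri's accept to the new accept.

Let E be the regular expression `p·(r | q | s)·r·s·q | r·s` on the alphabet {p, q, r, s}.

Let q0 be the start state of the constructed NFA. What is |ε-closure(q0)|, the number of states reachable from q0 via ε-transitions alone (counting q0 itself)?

Let C(F) = |ε-closure(F.start)| within fragment F, and note whether F accepts ε. Symbol fragments have C = 1 and do not accept ε. Then:
  r | q | s — |ε-closure| = 1 + 1 + 1 + 1 = 4 (the new accept is not ε-reachable since no branch accepts ε)
  p·(r | q | s)·r·s·q — same as the first factor's closure: |ε-closure| = 1
  r·s — same as the first factor's closure: |ε-closure| = 1
  p·(r | q | s)·r·s·q | r·s — new start ε-reaches every alternative's start; none of them accept ε, so the new accept is not reached: |ε-closure| = 1 + 1 + 1 = 3

3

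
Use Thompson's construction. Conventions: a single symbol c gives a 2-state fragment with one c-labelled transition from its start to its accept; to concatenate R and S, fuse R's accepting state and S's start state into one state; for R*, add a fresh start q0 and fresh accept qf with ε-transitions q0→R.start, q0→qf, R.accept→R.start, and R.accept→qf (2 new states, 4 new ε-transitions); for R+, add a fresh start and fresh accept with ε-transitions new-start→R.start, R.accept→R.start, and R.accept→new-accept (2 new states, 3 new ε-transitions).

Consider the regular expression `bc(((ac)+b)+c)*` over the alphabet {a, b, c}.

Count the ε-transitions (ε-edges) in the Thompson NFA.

10

Recursing over subexpressions:
Each of the 6 symbol leaves contributes 0 ε-transitions.
  ac = 0 ε-transitions
  (ac)+ = 3 ε-transitions
  (ac)+b = 3 ε-transitions
  ((ac)+b)+ = 6 ε-transitions
  ((ac)+b)+c = 6 ε-transitions
  (((ac)+b)+c)* = 10 ε-transitions
  bc(((ac)+b)+c)* = 10 ε-transitions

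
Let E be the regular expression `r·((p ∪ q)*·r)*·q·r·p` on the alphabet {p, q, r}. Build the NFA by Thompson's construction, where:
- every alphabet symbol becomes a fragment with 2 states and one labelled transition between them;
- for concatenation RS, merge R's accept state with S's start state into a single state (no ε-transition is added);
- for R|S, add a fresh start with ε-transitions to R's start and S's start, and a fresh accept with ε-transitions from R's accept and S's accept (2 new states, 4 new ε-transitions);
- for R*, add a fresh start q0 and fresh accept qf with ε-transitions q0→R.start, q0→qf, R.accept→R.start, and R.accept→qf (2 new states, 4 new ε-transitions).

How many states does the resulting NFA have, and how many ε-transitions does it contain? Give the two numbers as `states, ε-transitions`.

Recursing over subexpressions:
Each of the 7 symbol leaves contributes 2 states and 0 ε-transitions.
  p ∪ q — 6 states, 4 ε-transitions
  (p ∪ q)* — 8 states, 8 ε-transitions
  (p ∪ q)*·r — 9 states, 8 ε-transitions
  ((p ∪ q)*·r)* — 11 states, 12 ε-transitions
  r·((p ∪ q)*·r)*·q·r·p — 15 states, 12 ε-transitions

15, 12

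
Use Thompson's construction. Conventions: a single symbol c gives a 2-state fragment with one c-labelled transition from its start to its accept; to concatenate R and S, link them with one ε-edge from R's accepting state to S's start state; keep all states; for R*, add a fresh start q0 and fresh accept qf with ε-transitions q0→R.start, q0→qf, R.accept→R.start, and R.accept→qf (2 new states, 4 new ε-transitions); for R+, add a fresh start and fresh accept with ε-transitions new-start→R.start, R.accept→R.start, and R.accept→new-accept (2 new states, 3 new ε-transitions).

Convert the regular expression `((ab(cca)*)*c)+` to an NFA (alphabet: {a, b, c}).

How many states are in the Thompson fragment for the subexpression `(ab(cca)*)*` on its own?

14

Fragment for `(ab(cca)*)*`:
Each of the 5 symbol leaves contributes a 2-state fragment.
  cca : 6 states
  (cca)* : 8 states
  ab(cca)* : 12 states
  (ab(cca)*)* : 14 states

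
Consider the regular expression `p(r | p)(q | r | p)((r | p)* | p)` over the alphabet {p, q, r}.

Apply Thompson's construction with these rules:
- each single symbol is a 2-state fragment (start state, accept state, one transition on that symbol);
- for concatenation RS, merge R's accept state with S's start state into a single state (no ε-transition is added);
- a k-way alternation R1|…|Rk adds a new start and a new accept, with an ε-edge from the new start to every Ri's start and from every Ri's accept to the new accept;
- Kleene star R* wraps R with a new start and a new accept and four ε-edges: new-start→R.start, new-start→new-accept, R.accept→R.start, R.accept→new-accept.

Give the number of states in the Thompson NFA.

25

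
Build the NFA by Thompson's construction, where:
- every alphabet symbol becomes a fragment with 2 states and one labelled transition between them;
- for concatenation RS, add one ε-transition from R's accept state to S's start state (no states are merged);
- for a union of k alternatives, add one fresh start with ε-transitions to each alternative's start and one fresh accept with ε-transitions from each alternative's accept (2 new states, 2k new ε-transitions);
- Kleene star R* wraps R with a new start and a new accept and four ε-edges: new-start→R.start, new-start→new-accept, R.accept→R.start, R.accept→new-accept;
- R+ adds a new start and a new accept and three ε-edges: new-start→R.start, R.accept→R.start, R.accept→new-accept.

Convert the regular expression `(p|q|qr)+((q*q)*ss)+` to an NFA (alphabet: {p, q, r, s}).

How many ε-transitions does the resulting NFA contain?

25

Recursing over subexpressions:
Each of the 8 symbol leaves contributes 0 ε-transitions.
  qr : 1 ε-transition
  p|q|qr : 7 ε-transitions
  (p|q|qr)+ : 10 ε-transitions
  q* : 4 ε-transitions
  q*q : 5 ε-transitions
  (q*q)* : 9 ε-transitions
  (q*q)*ss : 11 ε-transitions
  ((q*q)*ss)+ : 14 ε-transitions
  (p|q|qr)+((q*q)*ss)+ : 25 ε-transitions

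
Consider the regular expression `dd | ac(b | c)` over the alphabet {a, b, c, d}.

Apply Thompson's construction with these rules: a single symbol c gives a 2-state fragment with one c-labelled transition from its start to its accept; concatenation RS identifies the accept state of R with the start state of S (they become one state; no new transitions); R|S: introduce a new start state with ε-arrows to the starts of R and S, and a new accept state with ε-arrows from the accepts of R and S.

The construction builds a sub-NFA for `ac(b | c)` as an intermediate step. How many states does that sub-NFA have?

8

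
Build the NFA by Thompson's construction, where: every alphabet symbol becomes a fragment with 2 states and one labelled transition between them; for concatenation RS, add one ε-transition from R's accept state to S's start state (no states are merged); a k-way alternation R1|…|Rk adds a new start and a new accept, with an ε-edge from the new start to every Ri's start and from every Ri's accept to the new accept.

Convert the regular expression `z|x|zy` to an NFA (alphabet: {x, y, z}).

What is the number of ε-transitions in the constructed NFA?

Building bottom-up:
Each of the 4 symbol leaves contributes 0 ε-transitions.
  zy : 1 ε-transition
  z|x|zy : 7 ε-transitions

7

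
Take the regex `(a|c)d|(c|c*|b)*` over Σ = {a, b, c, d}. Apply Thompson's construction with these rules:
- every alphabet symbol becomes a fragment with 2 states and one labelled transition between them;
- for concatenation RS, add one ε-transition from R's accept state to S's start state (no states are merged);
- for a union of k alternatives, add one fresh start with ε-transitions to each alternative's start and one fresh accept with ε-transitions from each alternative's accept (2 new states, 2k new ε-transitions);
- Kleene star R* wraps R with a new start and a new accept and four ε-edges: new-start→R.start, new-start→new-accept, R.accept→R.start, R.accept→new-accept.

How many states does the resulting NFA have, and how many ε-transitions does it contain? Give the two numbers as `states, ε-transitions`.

22, 23

Building bottom-up:
Each of the 6 symbol leaves contributes 2 states and 0 ε-transitions.
  a|c → 6 states, 4 ε-transitions
  (a|c)d → 8 states, 5 ε-transitions
  c* → 4 states, 4 ε-transitions
  c|c*|b → 10 states, 10 ε-transitions
  (c|c*|b)* → 12 states, 14 ε-transitions
  (a|c)d|(c|c*|b)* → 22 states, 23 ε-transitions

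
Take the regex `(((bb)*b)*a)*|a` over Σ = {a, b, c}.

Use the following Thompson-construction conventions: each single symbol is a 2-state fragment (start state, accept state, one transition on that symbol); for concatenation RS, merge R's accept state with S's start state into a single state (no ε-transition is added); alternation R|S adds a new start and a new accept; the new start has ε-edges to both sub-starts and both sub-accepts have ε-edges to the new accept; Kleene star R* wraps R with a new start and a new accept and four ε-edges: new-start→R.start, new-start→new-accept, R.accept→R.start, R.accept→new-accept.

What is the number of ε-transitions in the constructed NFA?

16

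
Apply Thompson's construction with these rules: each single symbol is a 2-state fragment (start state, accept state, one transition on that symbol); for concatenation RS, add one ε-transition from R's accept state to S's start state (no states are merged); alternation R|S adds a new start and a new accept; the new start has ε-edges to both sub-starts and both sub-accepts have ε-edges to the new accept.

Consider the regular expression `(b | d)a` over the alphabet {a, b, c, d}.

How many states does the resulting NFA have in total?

8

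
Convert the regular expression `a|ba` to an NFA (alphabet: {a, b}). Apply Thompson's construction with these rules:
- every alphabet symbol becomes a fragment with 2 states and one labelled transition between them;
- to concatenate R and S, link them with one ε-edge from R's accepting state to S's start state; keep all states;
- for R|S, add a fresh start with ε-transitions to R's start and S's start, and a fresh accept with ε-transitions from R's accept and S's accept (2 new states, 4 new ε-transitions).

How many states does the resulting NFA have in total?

8

Per subexpression:
Each of the 3 symbol leaves contributes a 2-state fragment.
  ba → 4 states
  a|ba → 8 states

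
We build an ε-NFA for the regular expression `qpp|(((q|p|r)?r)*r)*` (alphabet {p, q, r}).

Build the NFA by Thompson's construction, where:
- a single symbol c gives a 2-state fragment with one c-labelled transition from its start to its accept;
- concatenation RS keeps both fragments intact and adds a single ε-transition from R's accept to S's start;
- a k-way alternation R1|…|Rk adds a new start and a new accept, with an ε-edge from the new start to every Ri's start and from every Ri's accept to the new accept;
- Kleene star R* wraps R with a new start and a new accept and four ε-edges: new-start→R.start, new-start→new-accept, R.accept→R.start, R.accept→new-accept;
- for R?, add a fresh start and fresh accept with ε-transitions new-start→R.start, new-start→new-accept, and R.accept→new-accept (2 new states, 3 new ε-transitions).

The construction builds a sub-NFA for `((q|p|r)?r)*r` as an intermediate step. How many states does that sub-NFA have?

Fragment for `((q|p|r)?r)*r`:
Each of the 5 symbol leaves contributes a 2-state fragment.
  q|p|r — 8 states
  (q|p|r)? — 10 states
  (q|p|r)?r — 12 states
  ((q|p|r)?r)* — 14 states
  ((q|p|r)?r)*r — 16 states

16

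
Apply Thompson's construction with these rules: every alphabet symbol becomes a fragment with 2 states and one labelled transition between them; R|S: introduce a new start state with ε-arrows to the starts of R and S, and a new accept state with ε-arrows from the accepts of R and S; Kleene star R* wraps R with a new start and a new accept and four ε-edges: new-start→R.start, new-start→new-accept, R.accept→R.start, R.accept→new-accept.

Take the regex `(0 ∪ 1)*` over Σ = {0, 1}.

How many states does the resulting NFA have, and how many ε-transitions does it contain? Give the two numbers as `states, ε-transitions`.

Per subexpression:
Each of the 2 symbol leaves contributes 2 states and 0 ε-transitions.
  0 ∪ 1 = 6 states, 4 ε-transitions
  (0 ∪ 1)* = 8 states, 8 ε-transitions

8, 8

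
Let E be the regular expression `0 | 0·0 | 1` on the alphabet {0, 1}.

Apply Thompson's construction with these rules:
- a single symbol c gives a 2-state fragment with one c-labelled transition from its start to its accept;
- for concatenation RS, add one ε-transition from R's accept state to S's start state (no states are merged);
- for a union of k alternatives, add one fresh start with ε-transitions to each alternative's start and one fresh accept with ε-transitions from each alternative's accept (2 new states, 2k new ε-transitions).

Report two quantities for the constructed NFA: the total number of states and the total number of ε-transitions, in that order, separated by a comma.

10, 7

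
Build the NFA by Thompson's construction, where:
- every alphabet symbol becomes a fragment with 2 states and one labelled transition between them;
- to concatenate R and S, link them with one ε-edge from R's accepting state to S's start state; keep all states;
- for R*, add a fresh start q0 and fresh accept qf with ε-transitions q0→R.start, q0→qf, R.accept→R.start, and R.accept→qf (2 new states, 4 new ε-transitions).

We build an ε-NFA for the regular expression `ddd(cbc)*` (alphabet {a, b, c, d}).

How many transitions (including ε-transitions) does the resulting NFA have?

By structural recursion:
Each of the 6 symbol leaves contributes 1 transition (1 symbol, 0 ε).
  cbc → 5 transitions (3 symbol, 2 ε)
  (cbc)* → 9 transitions (3 symbol, 6 ε)
  ddd(cbc)* → 15 transitions (6 symbol, 9 ε)

15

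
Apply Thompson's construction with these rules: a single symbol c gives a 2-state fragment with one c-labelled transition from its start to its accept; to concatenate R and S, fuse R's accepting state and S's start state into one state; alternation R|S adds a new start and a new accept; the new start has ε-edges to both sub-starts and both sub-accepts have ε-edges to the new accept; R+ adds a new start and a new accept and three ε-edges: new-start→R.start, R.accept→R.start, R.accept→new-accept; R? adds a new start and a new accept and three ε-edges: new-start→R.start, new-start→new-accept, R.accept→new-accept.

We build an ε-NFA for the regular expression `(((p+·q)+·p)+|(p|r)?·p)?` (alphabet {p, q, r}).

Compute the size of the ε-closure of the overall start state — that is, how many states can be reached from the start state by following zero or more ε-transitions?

12

Let C(F) = |ε-closure(F.start)| within fragment F, and note whether F accepts ε. Symbol fragments have C = 1 and do not accept ε. Then:
  p+ : |closure| = 1 + 1 = 2 (the body doesn't accept ε, so the new accept is not reached)
  p+·q : same as the first factor's closure: |closure| = 2
  (p+·q)+ : new start ε-reaches only the body's start; the new accept needs a symbol first: |closure| = 1 + 2 = 3
  (p+·q)+·p : |closure| equals the left operand's closure size = 3 (its accept is not ε-reachable, so the closure stops there)
  ((p+·q)+·p)+ : |closure| = 1 + 3 = 4 (the body doesn't accept ε, so the new accept is not reached)
  p|r : new start ε-reaches every alternative's start; none of them accept ε, so the new accept is not reached: |closure| = 1 + 1 + 1 = 3
  (p|r)? : new start has ε-edges to the inner start and to the new accept, so |closure| = 2 + 3 = 5
  (p|r)?·p : the left operand accepts ε, so the closure extends into the next operand (the shared merged state is already counted); |closure| = 5 + (1−1) = 5
  ((p+·q)+·p)+|(p|r)?·p : |closure| = 1 + 4 + 5 = 10 (the new accept is not ε-reachable since no branch accepts ε)
  (((p+·q)+·p)+|(p|r)?·p)? : new start has ε-edges to the inner start and to the new accept, so |closure| = 2 + 10 = 12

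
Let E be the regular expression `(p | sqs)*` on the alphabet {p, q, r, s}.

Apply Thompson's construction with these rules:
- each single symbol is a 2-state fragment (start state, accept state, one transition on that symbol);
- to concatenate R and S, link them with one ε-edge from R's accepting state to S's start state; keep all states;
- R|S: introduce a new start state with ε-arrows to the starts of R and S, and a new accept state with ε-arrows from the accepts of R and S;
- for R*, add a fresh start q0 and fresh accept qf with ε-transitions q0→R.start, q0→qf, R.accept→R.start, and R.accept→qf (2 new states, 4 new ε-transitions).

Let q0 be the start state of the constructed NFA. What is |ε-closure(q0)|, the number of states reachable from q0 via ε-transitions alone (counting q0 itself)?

Let C(F) = |ε-closure(F.start)| within fragment F, and note whether F accepts ε. Symbol fragments have C = 1 and do not accept ε. Then:
  sqs → same as the first factor's closure: |closure| = 1
  p | sqs → new start ε-reaches every alternative's start; none of them accept ε, so the new accept is not reached: |closure| = 1 + 1 + 1 = 3
  (p | sqs)* → new start has ε-edges to the inner start and to the new accept, so |closure| = 2 + 3 = 5

5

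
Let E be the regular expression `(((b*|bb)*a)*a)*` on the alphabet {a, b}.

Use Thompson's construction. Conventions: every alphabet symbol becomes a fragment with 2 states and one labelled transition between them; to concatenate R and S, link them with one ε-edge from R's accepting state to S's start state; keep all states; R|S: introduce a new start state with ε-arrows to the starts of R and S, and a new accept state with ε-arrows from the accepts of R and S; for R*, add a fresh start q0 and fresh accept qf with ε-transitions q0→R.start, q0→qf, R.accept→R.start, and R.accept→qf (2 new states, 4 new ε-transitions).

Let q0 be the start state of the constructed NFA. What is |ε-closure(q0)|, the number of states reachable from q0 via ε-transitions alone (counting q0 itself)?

14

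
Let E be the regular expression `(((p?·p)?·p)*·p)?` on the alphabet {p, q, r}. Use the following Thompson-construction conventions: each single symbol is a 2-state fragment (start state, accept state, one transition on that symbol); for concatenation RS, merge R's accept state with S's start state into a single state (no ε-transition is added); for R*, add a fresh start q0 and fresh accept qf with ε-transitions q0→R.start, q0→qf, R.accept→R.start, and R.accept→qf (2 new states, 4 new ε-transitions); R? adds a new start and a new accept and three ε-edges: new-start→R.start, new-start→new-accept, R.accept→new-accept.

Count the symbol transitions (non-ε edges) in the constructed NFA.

By structural recursion:
Each of the 4 symbol leaves contributes exactly 1 symbol transition.
  p? — 1 symbol transition
  p?·p — 2 symbol transitions
  (p?·p)? — 2 symbol transitions
  (p?·p)?·p — 3 symbol transitions
  ((p?·p)?·p)* — 3 symbol transitions
  ((p?·p)?·p)*·p — 4 symbol transitions
  (((p?·p)?·p)*·p)? — 4 symbol transitions

4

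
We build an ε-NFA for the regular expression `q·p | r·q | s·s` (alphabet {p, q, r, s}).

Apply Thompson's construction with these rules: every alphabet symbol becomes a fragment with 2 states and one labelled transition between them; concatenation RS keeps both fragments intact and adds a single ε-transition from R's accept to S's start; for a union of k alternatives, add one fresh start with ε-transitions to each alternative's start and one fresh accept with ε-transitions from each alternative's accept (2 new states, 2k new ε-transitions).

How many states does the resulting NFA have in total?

14

Per subexpression:
Each of the 6 symbol leaves contributes a 2-state fragment.
  q·p — 4 states
  r·q — 4 states
  s·s — 4 states
  q·p | r·q | s·s — 14 states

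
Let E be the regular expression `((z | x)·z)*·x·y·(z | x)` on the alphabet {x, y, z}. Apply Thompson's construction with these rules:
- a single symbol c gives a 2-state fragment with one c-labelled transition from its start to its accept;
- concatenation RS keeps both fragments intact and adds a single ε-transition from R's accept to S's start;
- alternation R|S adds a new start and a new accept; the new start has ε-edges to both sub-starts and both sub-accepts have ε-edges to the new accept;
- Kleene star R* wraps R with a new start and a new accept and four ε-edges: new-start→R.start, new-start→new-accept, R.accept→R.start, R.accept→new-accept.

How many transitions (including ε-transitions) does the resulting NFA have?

23

Recursing over subexpressions:
Each of the 7 symbol leaves contributes 1 transition (1 symbol, 0 ε).
  z | x = 6 transitions (2 symbol, 4 ε)
  (z | x)·z = 8 transitions (3 symbol, 5 ε)
  ((z | x)·z)* = 12 transitions (3 symbol, 9 ε)
  z | x = 6 transitions (2 symbol, 4 ε)
  ((z | x)·z)*·x·y·(z | x) = 23 transitions (7 symbol, 16 ε)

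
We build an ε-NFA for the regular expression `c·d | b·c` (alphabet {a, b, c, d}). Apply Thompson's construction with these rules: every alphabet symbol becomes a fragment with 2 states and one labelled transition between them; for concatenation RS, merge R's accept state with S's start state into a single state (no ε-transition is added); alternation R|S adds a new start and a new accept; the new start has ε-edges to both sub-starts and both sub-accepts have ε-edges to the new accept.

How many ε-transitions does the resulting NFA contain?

4

By structural recursion:
Each of the 4 symbol leaves contributes 0 ε-transitions.
  c·d = 0 ε-transitions
  b·c = 0 ε-transitions
  c·d | b·c = 4 ε-transitions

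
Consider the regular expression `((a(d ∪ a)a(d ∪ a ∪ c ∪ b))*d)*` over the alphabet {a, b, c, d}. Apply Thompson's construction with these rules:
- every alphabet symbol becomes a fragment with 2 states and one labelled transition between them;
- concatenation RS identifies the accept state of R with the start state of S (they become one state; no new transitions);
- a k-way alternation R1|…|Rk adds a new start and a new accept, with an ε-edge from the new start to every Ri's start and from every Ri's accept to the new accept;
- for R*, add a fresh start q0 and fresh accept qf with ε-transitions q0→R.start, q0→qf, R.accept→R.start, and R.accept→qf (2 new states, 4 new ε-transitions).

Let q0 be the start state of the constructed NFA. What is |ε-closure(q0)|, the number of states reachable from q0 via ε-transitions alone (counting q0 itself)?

5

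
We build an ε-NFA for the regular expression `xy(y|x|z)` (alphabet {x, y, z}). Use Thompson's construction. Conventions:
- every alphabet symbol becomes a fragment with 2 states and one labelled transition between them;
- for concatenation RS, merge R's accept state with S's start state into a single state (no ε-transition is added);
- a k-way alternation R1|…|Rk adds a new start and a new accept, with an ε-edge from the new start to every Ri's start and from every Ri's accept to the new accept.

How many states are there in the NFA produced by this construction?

10

Building bottom-up:
Each of the 5 symbol leaves contributes a 2-state fragment.
  y|x|z : 8 states
  xy(y|x|z) : 10 states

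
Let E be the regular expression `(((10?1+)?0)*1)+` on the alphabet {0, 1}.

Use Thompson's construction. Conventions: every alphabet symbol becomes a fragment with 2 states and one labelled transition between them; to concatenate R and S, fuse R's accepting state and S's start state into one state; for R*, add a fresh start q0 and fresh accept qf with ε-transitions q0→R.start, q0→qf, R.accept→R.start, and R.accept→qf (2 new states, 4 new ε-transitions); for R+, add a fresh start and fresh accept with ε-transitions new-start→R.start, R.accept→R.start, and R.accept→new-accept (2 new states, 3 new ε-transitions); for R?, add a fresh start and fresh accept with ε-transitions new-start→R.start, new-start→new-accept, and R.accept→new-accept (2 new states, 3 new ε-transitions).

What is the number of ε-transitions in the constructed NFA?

16

By structural recursion:
Each of the 5 symbol leaves contributes 0 ε-transitions.
  0? : 3 ε-transitions
  1+ : 3 ε-transitions
  10?1+ : 6 ε-transitions
  (10?1+)? : 9 ε-transitions
  (10?1+)?0 : 9 ε-transitions
  ((10?1+)?0)* : 13 ε-transitions
  ((10?1+)?0)*1 : 13 ε-transitions
  (((10?1+)?0)*1)+ : 16 ε-transitions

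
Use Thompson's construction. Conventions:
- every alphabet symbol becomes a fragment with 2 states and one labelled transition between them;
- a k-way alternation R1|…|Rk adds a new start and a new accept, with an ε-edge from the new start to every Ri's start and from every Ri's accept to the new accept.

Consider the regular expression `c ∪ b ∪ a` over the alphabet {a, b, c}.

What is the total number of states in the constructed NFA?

8

Per subexpression:
Each of the 3 symbol leaves contributes a 2-state fragment.
  c ∪ b ∪ a → 8 states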